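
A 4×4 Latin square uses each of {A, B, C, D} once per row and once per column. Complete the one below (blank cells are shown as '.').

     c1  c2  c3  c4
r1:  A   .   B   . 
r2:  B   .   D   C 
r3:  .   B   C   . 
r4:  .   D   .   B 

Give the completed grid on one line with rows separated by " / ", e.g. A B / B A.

A C B D / B A D C / D B C A / C D A B

(r1,c2) = C
(r1,c4) = D
(r2,c2) = A
(r3,c1) = D
(r3,c4) = A
(r4,c1) = C
(r4,c3) = A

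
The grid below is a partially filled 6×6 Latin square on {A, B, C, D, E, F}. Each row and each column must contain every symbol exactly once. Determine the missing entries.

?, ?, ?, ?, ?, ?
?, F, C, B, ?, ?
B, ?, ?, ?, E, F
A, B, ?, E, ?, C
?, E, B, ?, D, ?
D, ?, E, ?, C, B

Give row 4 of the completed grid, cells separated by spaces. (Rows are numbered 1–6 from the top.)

A B D E F C

(r2,c1) = E
(r2,c5) = A
(r2,c6) = D
(r4,c5) = F
(r5,c6) = A
(r6,c2) = A
(r6,c4) = F
(r1,c5) = B
(r1,c6) = E
(r4,c3) = D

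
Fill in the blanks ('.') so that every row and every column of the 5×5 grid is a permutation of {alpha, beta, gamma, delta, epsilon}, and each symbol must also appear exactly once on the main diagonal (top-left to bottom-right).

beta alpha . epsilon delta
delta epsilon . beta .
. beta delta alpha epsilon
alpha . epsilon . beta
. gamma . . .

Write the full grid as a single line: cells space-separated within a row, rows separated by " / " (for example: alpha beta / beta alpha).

(r1,c3) = gamma
(r2,c3) = alpha
(r2,c5) = gamma
(r3,c1) = gamma
(r4,c2) = delta
(r4,c4) = gamma
(r5,c1) = epsilon
(r5,c3) = beta
(r5,c4) = delta
(r5,c5) = alpha

beta alpha gamma epsilon delta / delta epsilon alpha beta gamma / gamma beta delta alpha epsilon / alpha delta epsilon gamma beta / epsilon gamma beta delta alpha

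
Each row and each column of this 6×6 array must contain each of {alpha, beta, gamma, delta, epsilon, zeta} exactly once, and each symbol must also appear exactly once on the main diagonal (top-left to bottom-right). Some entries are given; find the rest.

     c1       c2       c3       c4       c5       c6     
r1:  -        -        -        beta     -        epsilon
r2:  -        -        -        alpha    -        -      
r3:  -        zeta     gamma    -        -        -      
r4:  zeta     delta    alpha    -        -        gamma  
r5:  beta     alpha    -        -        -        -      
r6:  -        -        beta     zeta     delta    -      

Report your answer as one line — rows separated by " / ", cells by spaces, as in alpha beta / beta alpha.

delta gamma zeta beta alpha epsilon / epsilon beta delta alpha gamma zeta / alpha zeta gamma delta epsilon beta / zeta delta alpha epsilon beta gamma / beta alpha epsilon gamma zeta delta / gamma epsilon beta zeta delta alpha

(r1,c2): row 1 has {beta,epsilon}; column 2 has {alpha,delta,zeta}, so it must be gamma.
(r4,c4): row 4 has {alpha,gamma,delta,zeta}; column 4 has {alpha,beta,zeta}; the diagonal has {gamma}, so it must be epsilon.
(r4,c5): row 4 has {alpha,gamma,delta,epsilon,zeta}; column 5 has {delta}, so it must be beta.
(r5,c5): row 5 has {alpha,beta}; column 5 has {beta,delta}; the diagonal has {gamma,epsilon}, so it must be zeta.
(r5,c6): row 5 has {alpha,beta,zeta}; column 6 has {gamma,epsilon}, so it must be delta.
(r6,c2): row 6 has {beta,delta,zeta}; column 2 has {alpha,gamma,delta,zeta}, so it must be epsilon.
(r6,c6): row 6 has {beta,delta,epsilon,zeta}; column 6 has {gamma,delta,epsilon}; the diagonal has {gamma,epsilon,zeta}, so it must be alpha.
(r1,c1): row 1 has {beta,gamma,epsilon}; column 1 has {beta,zeta}; the diagonal has {alpha,gamma,epsilon,zeta}, so it must be delta.
(r1,c3): row 1 has {beta,gamma,delta,epsilon}; column 3 has {alpha,beta,gamma}, so it must be zeta.
(r1,c5): row 1 has {beta,gamma,delta,epsilon,zeta}; column 5 has {beta,delta,zeta}, so it must be alpha.
(r2,c2): row 2 has {alpha}; column 2 has {alpha,gamma,delta,epsilon,zeta}; the diagonal has {alpha,gamma,delta,epsilon,zeta}, so it must be beta.
(r2,c6): row 2 has {alpha,beta}; column 6 has {alpha,gamma,delta,epsilon}, so it must be zeta.
(r3,c4): row 3 has {gamma,zeta}; column 4 has {alpha,beta,epsilon,zeta}, so it must be delta.
(r3,c5): row 3 has {gamma,delta,zeta}; column 5 has {alpha,beta,delta,zeta}, so it must be epsilon.
(r3,c6): row 3 has {gamma,delta,epsilon,zeta}; column 6 has {alpha,gamma,delta,epsilon,zeta}, so it must be beta.
(r5,c3): row 5 has {alpha,beta,delta,zeta}; column 3 has {alpha,beta,gamma,zeta}, so it must be epsilon.
(r5,c4): row 5 has {alpha,beta,delta,epsilon,zeta}; column 4 has {alpha,beta,delta,epsilon,zeta}, so it must be gamma.
(r6,c1): row 6 has {alpha,beta,delta,epsilon,zeta}; column 1 has {beta,delta,zeta}, so it must be gamma.
(r2,c1): row 2 has {alpha,beta,zeta}; column 1 has {beta,gamma,delta,zeta}, so it must be epsilon.
(r2,c3): row 2 has {alpha,beta,epsilon,zeta}; column 3 has {alpha,beta,gamma,epsilon,zeta}, so it must be delta.
(r2,c5): row 2 has {alpha,beta,delta,epsilon,zeta}; column 5 has {alpha,beta,delta,epsilon,zeta}, so it must be gamma.
(r3,c1): row 3 has {beta,gamma,delta,epsilon,zeta}; column 1 has {beta,gamma,delta,epsilon,zeta}, so it must be alpha.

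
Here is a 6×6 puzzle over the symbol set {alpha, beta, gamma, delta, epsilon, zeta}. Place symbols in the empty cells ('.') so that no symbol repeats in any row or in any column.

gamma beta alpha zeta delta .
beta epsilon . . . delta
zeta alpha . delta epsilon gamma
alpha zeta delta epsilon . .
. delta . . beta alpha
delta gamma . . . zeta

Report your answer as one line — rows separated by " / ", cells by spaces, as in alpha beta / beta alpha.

gamma beta alpha zeta delta epsilon / beta epsilon gamma alpha zeta delta / zeta alpha beta delta epsilon gamma / alpha zeta delta epsilon gamma beta / epsilon delta zeta gamma beta alpha / delta gamma epsilon beta alpha zeta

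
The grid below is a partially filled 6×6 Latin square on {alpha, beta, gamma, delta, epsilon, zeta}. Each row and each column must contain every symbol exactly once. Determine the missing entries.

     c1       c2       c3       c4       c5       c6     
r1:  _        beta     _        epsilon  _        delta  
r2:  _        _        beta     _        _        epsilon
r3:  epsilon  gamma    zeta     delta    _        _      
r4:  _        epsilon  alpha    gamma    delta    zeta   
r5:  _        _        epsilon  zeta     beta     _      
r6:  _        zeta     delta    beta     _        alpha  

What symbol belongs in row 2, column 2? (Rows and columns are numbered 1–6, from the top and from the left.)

(r1,c3) = gamma
(r2,c4) = alpha
(r3,c5) = alpha
(r3,c6) = beta
(r4,c1) = beta
(r5,c6) = gamma
(r6,c1) = gamma
(r6,c5) = epsilon
(r1,c5) = zeta
(r2,c2) = delta

delta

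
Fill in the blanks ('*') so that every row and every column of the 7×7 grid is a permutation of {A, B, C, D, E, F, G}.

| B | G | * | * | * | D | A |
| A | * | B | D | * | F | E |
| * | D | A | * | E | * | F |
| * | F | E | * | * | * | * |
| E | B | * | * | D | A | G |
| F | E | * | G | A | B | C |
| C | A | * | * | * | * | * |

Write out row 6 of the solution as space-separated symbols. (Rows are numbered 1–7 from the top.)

(r2,c2) = C
(r2,c5) = G
(r3,c1) = G
(r3,c6) = C
(r4,c1) = D
(r4,c6) = G
(r4,c7) = B
(r6,c3) = D

F E D G A B C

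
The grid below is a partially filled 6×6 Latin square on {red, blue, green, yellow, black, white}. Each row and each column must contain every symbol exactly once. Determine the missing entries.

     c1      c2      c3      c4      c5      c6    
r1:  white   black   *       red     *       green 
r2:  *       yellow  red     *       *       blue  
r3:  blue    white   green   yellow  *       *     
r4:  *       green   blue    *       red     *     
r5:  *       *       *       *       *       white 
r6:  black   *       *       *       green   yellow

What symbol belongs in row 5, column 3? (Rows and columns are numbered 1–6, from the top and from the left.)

(r1,c3) = yellow
(r1,c5) = blue
(r2,c1) = green
(r3,c5) = black
(r3,c6) = red
(r4,c1) = yellow
(r4,c6) = black
(r5,c1) = red
(r5,c2) = blue
(r5,c3) = black

black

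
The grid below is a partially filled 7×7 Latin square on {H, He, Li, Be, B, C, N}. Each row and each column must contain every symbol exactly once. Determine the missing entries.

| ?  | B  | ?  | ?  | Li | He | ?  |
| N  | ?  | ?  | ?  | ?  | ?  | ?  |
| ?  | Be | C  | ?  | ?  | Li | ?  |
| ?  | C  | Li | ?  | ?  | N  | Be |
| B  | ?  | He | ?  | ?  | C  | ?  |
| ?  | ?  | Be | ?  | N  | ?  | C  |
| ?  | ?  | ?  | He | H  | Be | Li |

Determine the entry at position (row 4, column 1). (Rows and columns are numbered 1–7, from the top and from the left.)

He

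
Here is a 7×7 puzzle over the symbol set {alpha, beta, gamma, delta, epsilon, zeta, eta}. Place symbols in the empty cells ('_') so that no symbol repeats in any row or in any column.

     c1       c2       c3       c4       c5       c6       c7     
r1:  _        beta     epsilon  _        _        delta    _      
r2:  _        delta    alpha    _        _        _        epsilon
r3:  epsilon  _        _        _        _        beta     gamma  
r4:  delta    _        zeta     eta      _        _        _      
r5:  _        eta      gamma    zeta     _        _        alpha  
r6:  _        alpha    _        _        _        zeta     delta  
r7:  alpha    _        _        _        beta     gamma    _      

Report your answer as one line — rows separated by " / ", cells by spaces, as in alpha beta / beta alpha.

(r2,c6) = eta
(r3,c2) = zeta
(r4,c7) = beta
(r5,c1) = beta
(r5,c6) = epsilon
(r7,c2) = epsilon
(r7,c4) = delta
(r3,c4) = alpha
(r4,c2) = gamma
(r4,c6) = alpha
(r5,c5) = delta
(r7,c3) = eta
(r7,c7) = zeta
(r1,c4) = gamma
(r1,c7) = eta
(r2,c4) = beta
(r3,c3) = delta
(r3,c5) = eta
(r4,c5) = epsilon
(r6,c3) = beta
(r6,c4) = epsilon
(r6,c5) = gamma
(r1,c1) = zeta
(r1,c5) = alpha
(r2,c1) = gamma
(r2,c5) = zeta
(r6,c1) = eta

zeta beta epsilon gamma alpha delta eta / gamma delta alpha beta zeta eta epsilon / epsilon zeta delta alpha eta beta gamma / delta gamma zeta eta epsilon alpha beta / beta eta gamma zeta delta epsilon alpha / eta alpha beta epsilon gamma zeta delta / alpha epsilon eta delta beta gamma zeta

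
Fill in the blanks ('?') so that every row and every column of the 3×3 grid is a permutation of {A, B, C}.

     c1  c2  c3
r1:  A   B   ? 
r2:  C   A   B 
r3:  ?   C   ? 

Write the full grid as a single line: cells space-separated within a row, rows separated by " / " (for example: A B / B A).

A B C / C A B / B C A

(r1,c3): row 1 has {A,B}; column 3 has {B}, so it must be C.
(r3,c1): row 3 has {C}; column 1 has {A,C}, so it must be B.
(r3,c3): row 3 has {B,C}; column 3 has {B,C}, so it must be A.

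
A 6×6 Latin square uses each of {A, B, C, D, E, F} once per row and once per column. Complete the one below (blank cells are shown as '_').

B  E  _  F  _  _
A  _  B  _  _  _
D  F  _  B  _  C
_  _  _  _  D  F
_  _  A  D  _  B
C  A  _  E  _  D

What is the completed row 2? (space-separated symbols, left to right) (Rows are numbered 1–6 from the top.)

A D B C F E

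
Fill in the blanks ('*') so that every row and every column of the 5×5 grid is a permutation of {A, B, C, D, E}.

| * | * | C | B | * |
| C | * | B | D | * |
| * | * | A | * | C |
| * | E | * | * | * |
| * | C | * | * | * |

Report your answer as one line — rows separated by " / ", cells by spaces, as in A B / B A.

E D C B A / C A B D E / D B A E C / A E D C B / B C E A D

At row 2, column 2: row 2 has {B,C,D}; column 2 has {C,E}; that leaves A.
At row 2, column 5: row 2 has {A,B,C,D}; column 5 has {C}; that leaves E.
At row 3, column 4: row 3 has {A,C}; column 4 has {B,D}; that leaves E.
At row 4, column 3: row 4 has {E}; column 3 has {A,B,C}; that leaves D.
At row 5, column 3: row 5 has {C}; column 3 has {A,B,C,D}; that leaves E.
At row 5, column 4: row 5 has {C,E}; column 4 has {B,D,E}; that leaves A.
At row 1, column 2: row 1 has {B,C}; column 2 has {A,C,E}; that leaves D.
At row 1, column 5: row 1 has {B,C,D}; column 5 has {C,E}; that leaves A.
At row 3, column 2: row 3 has {A,C,E}; column 2 has {A,C,D,E}; that leaves B.
At row 4, column 4: row 4 has {D,E}; column 4 has {A,B,D,E}; that leaves C.
At row 4, column 5: row 4 has {C,D,E}; column 5 has {A,C,E}; that leaves B.
At row 5, column 5: row 5 has {A,C,E}; column 5 has {A,B,C,E}; that leaves D.
At row 1, column 1: row 1 has {A,B,C,D}; column 1 has {C}; that leaves E.
At row 3, column 1: row 3 has {A,B,C,E}; column 1 has {C,E}; that leaves D.
At row 4, column 1: row 4 has {B,C,D,E}; column 1 has {C,D,E}; that leaves A.
At row 5, column 1: row 5 has {A,C,D,E}; column 1 has {A,C,D,E}; that leaves B.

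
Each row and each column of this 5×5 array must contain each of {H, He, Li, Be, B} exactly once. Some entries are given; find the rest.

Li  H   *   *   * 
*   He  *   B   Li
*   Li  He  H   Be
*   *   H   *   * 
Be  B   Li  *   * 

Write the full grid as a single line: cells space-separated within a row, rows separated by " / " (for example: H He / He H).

Li H B Be He / H He Be B Li / B Li He H Be / He Be H Li B / Be B Li He H

(r2,c1) = H
(r2,c3) = Be
(r3,c1) = B
(r4,c1) = He
(r4,c2) = Be
(r4,c4) = Li
(r4,c5) = B
(r5,c4) = He
(r5,c5) = H
(r1,c3) = B
(r1,c4) = Be
(r1,c5) = He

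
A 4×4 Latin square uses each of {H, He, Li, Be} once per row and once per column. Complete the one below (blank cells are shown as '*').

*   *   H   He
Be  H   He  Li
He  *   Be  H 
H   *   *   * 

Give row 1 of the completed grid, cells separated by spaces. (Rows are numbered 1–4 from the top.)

row 1 has {H,He}; column 1 has {H,He,Be} — only Li is left for (r1,c1).
row 1 has {H,He,Li}; column 2 has {H} — only Be is left for (r1,c2).

Li Be H He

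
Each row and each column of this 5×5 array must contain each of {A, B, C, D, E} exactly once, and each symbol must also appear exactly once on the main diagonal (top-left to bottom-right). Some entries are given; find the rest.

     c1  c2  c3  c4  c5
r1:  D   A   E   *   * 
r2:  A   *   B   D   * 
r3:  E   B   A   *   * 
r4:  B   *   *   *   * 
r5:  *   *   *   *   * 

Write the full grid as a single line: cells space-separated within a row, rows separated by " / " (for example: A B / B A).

D A E B C / A C B D E / E B A C D / B D C E A / C E D A B

Cell (r3,c4): row 3 has {A,B,E}; column 4 has {D} → C.
Cell (r3,c5): row 3 has {A,B,C,E}; column 5 is empty so far → D.
Cell (r4,c4): row 4 has {B}; column 4 has {C,D}; the diagonal has {A,D} → E.
Cell (r5,c1): row 5 is empty so far; column 1 has {A,B,D,E} → C.
Cell (r5,c3): row 5 has {C}; column 3 has {A,B,E} → D.
Cell (r5,c5): row 5 has {C,D}; column 5 has {D}; the diagonal has {A,D,E} → B.
Cell (r1,c4): row 1 has {A,D,E}; column 4 has {C,D,E} → B.
Cell (r1,c5): row 1 has {A,B,D,E}; column 5 has {B,D} → C.
Cell (r2,c2): row 2 has {A,B,D}; column 2 has {A,B}; the diagonal has {A,B,D,E} → C.
Cell (r2,c5): row 2 has {A,B,C,D}; column 5 has {B,C,D} → E.
Cell (r4,c2): row 4 has {B,E}; column 2 has {A,B,C} → D.
Cell (r4,c3): row 4 has {B,D,E}; column 3 has {A,B,D,E} → C.
Cell (r4,c5): row 4 has {B,C,D,E}; column 5 has {B,C,D,E} → A.
Cell (r5,c2): row 5 has {B,C,D}; column 2 has {A,B,C,D} → E.
Cell (r5,c4): row 5 has {B,C,D,E}; column 4 has {B,C,D,E} → A.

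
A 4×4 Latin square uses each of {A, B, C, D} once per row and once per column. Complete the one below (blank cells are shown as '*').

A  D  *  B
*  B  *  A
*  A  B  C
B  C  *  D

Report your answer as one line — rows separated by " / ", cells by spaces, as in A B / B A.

row 1 has {A,B,D}; column 3 has {B} — only C is left for (r1,c3).
row 2 has {A,B}; column 3 has {B,C} — only D is left for (r2,c3).
row 3 has {A,B,C}; column 1 has {A,B} — only D is left for (r3,c1).
row 4 has {B,C,D}; column 3 has {B,C,D} — only A is left for (r4,c3).
row 2 has {A,B,D}; column 1 has {A,B,D} — only C is left for (r2,c1).

A D C B / C B D A / D A B C / B C A D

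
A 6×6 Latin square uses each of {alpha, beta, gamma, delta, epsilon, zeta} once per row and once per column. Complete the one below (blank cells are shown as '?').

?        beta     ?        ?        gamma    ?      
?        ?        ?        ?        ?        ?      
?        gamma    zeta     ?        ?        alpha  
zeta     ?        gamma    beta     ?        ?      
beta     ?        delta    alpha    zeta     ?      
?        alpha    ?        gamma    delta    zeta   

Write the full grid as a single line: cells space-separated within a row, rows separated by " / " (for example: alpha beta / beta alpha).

alpha beta epsilon zeta gamma delta / gamma zeta alpha delta epsilon beta / delta gamma zeta epsilon beta alpha / zeta delta gamma beta alpha epsilon / beta epsilon delta alpha zeta gamma / epsilon alpha beta gamma delta zeta

Cell (r5,c2): row 5 has {alpha,beta,delta,zeta}; column 2 has {alpha,beta,gamma} → epsilon.
Cell (r5,c6): row 5 has {alpha,beta,delta,epsilon,zeta}; column 6 has {alpha,zeta} → gamma.
Cell (r6,c1): row 6 has {alpha,gamma,delta,zeta}; column 1 has {beta,zeta} → epsilon.
Cell (r6,c3): row 6 has {alpha,gamma,delta,epsilon,zeta}; column 3 has {gamma,delta,zeta} → beta.
Cell (r3,c1): row 3 has {alpha,gamma,zeta}; column 1 has {beta,epsilon,zeta} → delta.
Cell (r3,c4): row 3 has {alpha,gamma,delta,zeta}; column 4 has {alpha,beta,gamma} → epsilon.
Cell (r3,c5): row 3 has {alpha,gamma,delta,epsilon,zeta}; column 5 has {gamma,delta,zeta} → beta.
Cell (r4,c2): row 4 has {beta,gamma,zeta}; column 2 has {alpha,beta,gamma,epsilon} → delta.
Cell (r4,c6): row 4 has {beta,gamma,delta,zeta}; column 6 has {alpha,gamma,zeta} → epsilon.
Cell (r1,c1): row 1 has {beta,gamma}; column 1 has {beta,delta,epsilon,zeta} → alpha.
Cell (r1,c3): row 1 has {alpha,beta,gamma}; column 3 has {beta,gamma,delta,zeta} → epsilon.
Cell (r1,c6): row 1 has {alpha,beta,gamma,epsilon}; column 6 has {alpha,gamma,epsilon,zeta} → delta.
Cell (r2,c1): row 2 is empty so far; column 1 has {alpha,beta,delta,epsilon,zeta} → gamma.
Cell (r2,c2): row 2 has {gamma}; column 2 has {alpha,beta,gamma,delta,epsilon} → zeta.
Cell (r2,c3): row 2 has {gamma,zeta}; column 3 has {beta,gamma,delta,epsilon,zeta} → alpha.
Cell (r2,c4): row 2 has {alpha,gamma,zeta}; column 4 has {alpha,beta,gamma,epsilon} → delta.
Cell (r2,c5): row 2 has {alpha,gamma,delta,zeta}; column 5 has {beta,gamma,delta,zeta} → epsilon.
Cell (r2,c6): row 2 has {alpha,gamma,delta,epsilon,zeta}; column 6 has {alpha,gamma,delta,epsilon,zeta} → beta.
Cell (r4,c5): row 4 has {beta,gamma,delta,epsilon,zeta}; column 5 has {beta,gamma,delta,epsilon,zeta} → alpha.
Cell (r1,c4): row 1 has {alpha,beta,gamma,delta,epsilon}; column 4 has {alpha,beta,gamma,delta,epsilon} → zeta.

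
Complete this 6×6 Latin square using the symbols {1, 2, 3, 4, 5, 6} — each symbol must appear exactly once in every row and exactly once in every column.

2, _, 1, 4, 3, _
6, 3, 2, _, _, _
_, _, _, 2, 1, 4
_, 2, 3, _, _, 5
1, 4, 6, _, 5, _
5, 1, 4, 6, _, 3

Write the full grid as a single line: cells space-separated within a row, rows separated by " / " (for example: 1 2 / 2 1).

2 5 1 4 3 6 / 6 3 2 5 4 1 / 3 6 5 2 1 4 / 4 2 3 1 6 5 / 1 4 6 3 5 2 / 5 1 4 6 2 3

At row 1, column 6: row 1 has {1,2,3,4}; column 6 has {3,4,5}; that leaves 6.
At row 2, column 5: row 2 has {2,3,6}; column 5 has {1,3,5}; that leaves 4.
At row 2, column 6: row 2 has {2,3,4,6}; column 6 has {3,4,5,6}; that leaves 1.
At row 3, column 1: row 3 has {1,2,4}; column 1 has {1,2,5,6}; that leaves 3.
At row 3, column 3: row 3 has {1,2,3,4}; column 3 has {1,2,3,4,6}; that leaves 5.
At row 4, column 1: row 4 has {2,3,5}; column 1 has {1,2,3,5,6}; that leaves 4.
At row 4, column 4: row 4 has {2,3,4,5}; column 4 has {2,4,6}; that leaves 1.
At row 4, column 5: row 4 has {1,2,3,4,5}; column 5 has {1,3,4,5}; that leaves 6.
At row 5, column 4: row 5 has {1,4,5,6}; column 4 has {1,2,4,6}; that leaves 3.
At row 5, column 6: row 5 has {1,3,4,5,6}; column 6 has {1,3,4,5,6}; that leaves 2.
At row 6, column 5: row 6 has {1,3,4,5,6}; column 5 has {1,3,4,5,6}; that leaves 2.
At row 1, column 2: row 1 has {1,2,3,4,6}; column 2 has {1,2,3,4}; that leaves 5.
At row 2, column 4: row 2 has {1,2,3,4,6}; column 4 has {1,2,3,4,6}; that leaves 5.
At row 3, column 2: row 3 has {1,2,3,4,5}; column 2 has {1,2,3,4,5}; that leaves 6.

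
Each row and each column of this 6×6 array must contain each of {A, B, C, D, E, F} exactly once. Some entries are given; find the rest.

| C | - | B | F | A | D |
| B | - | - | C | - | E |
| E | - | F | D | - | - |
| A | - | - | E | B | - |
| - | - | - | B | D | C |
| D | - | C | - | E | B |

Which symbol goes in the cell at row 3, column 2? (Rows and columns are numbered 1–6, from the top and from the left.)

B

(r1,c2) = E
(r2,c5) = F
(r3,c5) = C
(r3,c6) = A
(r4,c3) = D
(r4,c6) = F
(r5,c1) = F
(r5,c2) = A
(r5,c3) = E
(r6,c2) = F
(r6,c4) = A
(r2,c2) = D
(r2,c3) = A
(r3,c2) = B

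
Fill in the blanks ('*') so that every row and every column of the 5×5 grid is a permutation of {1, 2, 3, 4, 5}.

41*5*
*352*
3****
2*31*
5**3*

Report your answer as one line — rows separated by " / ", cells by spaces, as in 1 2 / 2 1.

4 1 2 5 3 / 1 3 5 2 4 / 3 5 1 4 2 / 2 4 3 1 5 / 5 2 4 3 1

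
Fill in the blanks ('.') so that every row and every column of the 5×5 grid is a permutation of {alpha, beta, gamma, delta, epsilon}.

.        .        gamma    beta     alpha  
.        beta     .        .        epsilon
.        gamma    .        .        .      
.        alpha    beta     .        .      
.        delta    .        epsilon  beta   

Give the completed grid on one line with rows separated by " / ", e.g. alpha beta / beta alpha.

delta epsilon gamma beta alpha / alpha beta delta gamma epsilon / beta gamma epsilon alpha delta / epsilon alpha beta delta gamma / gamma delta alpha epsilon beta

(r1,c2) = epsilon
(r3,c5) = delta
(r4,c5) = gamma
(r5,c3) = alpha
(r1,c1) = delta
(r2,c3) = delta
(r3,c3) = epsilon
(r3,c4) = alpha
(r4,c1) = epsilon
(r4,c4) = delta
(r5,c1) = gamma
(r2,c1) = alpha
(r2,c4) = gamma
(r3,c1) = beta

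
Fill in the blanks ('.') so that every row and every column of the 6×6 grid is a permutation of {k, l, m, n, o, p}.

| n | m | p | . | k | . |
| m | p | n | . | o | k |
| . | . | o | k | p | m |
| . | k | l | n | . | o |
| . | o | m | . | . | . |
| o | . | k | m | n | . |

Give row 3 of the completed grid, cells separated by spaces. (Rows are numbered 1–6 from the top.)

l n o k p m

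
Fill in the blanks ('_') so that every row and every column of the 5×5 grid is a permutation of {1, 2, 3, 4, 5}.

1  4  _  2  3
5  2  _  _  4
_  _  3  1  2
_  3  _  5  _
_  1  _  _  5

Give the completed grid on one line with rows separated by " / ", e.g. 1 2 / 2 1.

(r1,c3): row 1 has {1,2,3,4}; column 3 has {3}, so it must be 5.
(r2,c3): row 2 has {2,4,5}; column 3 has {3,5}, so it must be 1.
(r2,c4): row 2 has {1,2,4,5}; column 4 has {1,2,5}, so it must be 3.
(r3,c1): row 3 has {1,2,3}; column 1 has {1,5}, so it must be 4.
(r3,c2): row 3 has {1,2,3,4}; column 2 has {1,2,3,4}, so it must be 5.
(r4,c1): row 4 has {3,5}; column 1 has {1,4,5}, so it must be 2.
(r4,c3): row 4 has {2,3,5}; column 3 has {1,3,5}, so it must be 4.
(r4,c5): row 4 has {2,3,4,5}; column 5 has {2,3,4,5}, so it must be 1.
(r5,c1): row 5 has {1,5}; column 1 has {1,2,4,5}, so it must be 3.
(r5,c3): row 5 has {1,3,5}; column 3 has {1,3,4,5}, so it must be 2.
(r5,c4): row 5 has {1,2,3,5}; column 4 has {1,2,3,5}, so it must be 4.

1 4 5 2 3 / 5 2 1 3 4 / 4 5 3 1 2 / 2 3 4 5 1 / 3 1 2 4 5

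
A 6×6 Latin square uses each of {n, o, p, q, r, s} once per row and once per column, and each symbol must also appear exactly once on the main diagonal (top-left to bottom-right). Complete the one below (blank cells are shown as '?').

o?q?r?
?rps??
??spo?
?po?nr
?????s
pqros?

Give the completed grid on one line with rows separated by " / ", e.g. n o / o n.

o s q n r p / n r p s q o / r n s p o q / s p o q n r / q o n r p s / p q r o s n

(r1,c4): row 1 has {o,q,r}; column 4 has {o,p,s}, so it must be n.
(r1,c6): row 1 has {n,o,q,r}; column 6 has {r,s}, so it must be p.
(r2,c5): row 2 has {p,r,s}; column 5 has {n,o,r,s}, so it must be q.
(r3,c2): row 3 has {o,p,s}; column 2 has {p,q,r}, so it must be n.
(r3,c6): row 3 has {n,o,p,s}; column 6 has {p,r,s}, so it must be q.
(r4,c4): row 4 has {n,o,p,r}; column 4 has {n,o,p,s}; the diagonal has {o,r,s}, so it must be q.
(r5,c2): row 5 has {s}; column 2 has {n,p,q,r}, so it must be o.
(r5,c3): row 5 has {o,s}; column 3 has {o,p,q,r,s}, so it must be n.
(r5,c4): row 5 has {n,o,s}; column 4 has {n,o,p,q,s}, so it must be r.
(r5,c5): row 5 has {n,o,r,s}; column 5 has {n,o,q,r,s}; the diagonal has {o,q,r,s}, so it must be p.
(r6,c6): row 6 has {o,p,q,r,s}; column 6 has {p,q,r,s}; the diagonal has {o,p,q,r,s}, so it must be n.
(r1,c2): row 1 has {n,o,p,q,r}; column 2 has {n,o,p,q,r}, so it must be s.
(r2,c1): row 2 has {p,q,r,s}; column 1 has {o,p}, so it must be n.
(r2,c6): row 2 has {n,p,q,r,s}; column 6 has {n,p,q,r,s}, so it must be o.
(r3,c1): row 3 has {n,o,p,q,s}; column 1 has {n,o,p}, so it must be r.
(r4,c1): row 4 has {n,o,p,q,r}; column 1 has {n,o,p,r}, so it must be s.
(r5,c1): row 5 has {n,o,p,r,s}; column 1 has {n,o,p,r,s}, so it must be q.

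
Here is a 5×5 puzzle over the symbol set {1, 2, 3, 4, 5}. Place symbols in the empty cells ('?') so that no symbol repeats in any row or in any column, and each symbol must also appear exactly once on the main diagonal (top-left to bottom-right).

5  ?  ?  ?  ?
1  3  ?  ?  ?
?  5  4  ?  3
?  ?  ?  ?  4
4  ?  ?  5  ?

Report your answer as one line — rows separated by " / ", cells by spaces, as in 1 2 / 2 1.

5 4 1 3 2 / 1 3 2 4 5 / 2 5 4 1 3 / 3 1 5 2 4 / 4 2 3 5 1

(r3,c1) = 2
(r3,c4) = 1
(r4,c1) = 3
(r4,c4) = 2
(r5,c5) = 1
(r1,c5) = 2
(r2,c4) = 4
(r2,c5) = 5
(r4,c2) = 1
(r4,c3) = 5
(r5,c2) = 2
(r5,c3) = 3
(r1,c2) = 4
(r1,c3) = 1
(r1,c4) = 3
(r2,c3) = 2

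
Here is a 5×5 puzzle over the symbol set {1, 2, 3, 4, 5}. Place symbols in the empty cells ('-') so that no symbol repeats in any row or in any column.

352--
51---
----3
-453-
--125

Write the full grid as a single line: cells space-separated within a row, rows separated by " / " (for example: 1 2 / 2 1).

3 5 2 1 4 / 5 1 3 4 2 / 1 2 4 5 3 / 2 4 5 3 1 / 4 3 1 2 5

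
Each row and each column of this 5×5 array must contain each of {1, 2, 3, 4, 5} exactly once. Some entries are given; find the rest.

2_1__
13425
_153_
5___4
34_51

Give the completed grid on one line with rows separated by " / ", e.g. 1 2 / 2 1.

2 5 1 4 3 / 1 3 4 2 5 / 4 1 5 3 2 / 5 2 3 1 4 / 3 4 2 5 1

Cell (r1,c2): row 1 has {1,2}; column 2 has {1,3,4} → 5.
Cell (r1,c4): row 1 has {1,2,5}; column 4 has {2,3,5} → 4.
Cell (r1,c5): row 1 has {1,2,4,5}; column 5 has {1,4,5} → 3.
Cell (r3,c1): row 3 has {1,3,5}; column 1 has {1,2,3,5} → 4.
Cell (r3,c5): row 3 has {1,3,4,5}; column 5 has {1,3,4,5} → 2.
Cell (r4,c2): row 4 has {4,5}; column 2 has {1,3,4,5} → 2.
Cell (r4,c3): row 4 has {2,4,5}; column 3 has {1,4,5} → 3.
Cell (r4,c4): row 4 has {2,3,4,5}; column 4 has {2,3,4,5} → 1.
Cell (r5,c3): row 5 has {1,3,4,5}; column 3 has {1,3,4,5} → 2.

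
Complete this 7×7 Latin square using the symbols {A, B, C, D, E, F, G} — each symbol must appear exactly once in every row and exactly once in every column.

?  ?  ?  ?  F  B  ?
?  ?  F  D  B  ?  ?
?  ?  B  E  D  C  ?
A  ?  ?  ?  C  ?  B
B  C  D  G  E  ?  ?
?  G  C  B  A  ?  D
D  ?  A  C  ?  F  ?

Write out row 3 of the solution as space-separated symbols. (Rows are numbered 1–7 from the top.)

G F B E D C A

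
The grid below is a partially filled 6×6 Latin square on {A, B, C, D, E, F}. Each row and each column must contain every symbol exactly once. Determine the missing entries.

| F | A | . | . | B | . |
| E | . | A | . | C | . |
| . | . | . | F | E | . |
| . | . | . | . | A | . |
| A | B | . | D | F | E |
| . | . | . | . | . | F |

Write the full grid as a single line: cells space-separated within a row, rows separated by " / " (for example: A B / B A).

F A D E B C / E F A B C D / C D B F E A / D E F C A B / A B C D F E / B C E A D F

Cell (r2,c4): row 2 has {A,C,E}; column 4 has {D,F} → B.
Cell (r2,c6): row 2 has {A,B,C,E}; column 6 has {E,F} → D.
Cell (r5,c3): row 5 has {A,B,D,E,F}; column 3 has {A} → C.
Cell (r6,c5): row 6 has {F}; column 5 has {A,B,C,E,F} → D.
Cell (r1,c6): row 1 has {A,B,F}; column 6 has {D,E,F} → C.
Cell (r2,c2): row 2 has {A,B,C,D,E}; column 2 has {A,B} → F.
Cell (r4,c6): row 4 has {A}; column 6 has {C,D,E,F} → B.
Cell (r1,c4): row 1 has {A,B,C,F}; column 4 has {B,D,F} → E.
Cell (r3,c6): row 3 has {E,F}; column 6 has {B,C,D,E,F} → A.
Cell (r4,c4): row 4 has {A,B}; column 4 has {B,D,E,F} → C.
Cell (r6,c4): row 6 has {D,F}; column 4 has {B,C,D,E,F} → A.
Cell (r1,c3): row 1 has {A,B,C,E,F}; column 3 has {A,C} → D.
Cell (r3,c3): row 3 has {A,E,F}; column 3 has {A,C,D} → B.
Cell (r4,c1): row 4 has {A,B,C}; column 1 has {A,E,F} → D.
Cell (r4,c2): row 4 has {A,B,C,D}; column 2 has {A,B,F} → E.
Cell (r4,c3): row 4 has {A,B,C,D,E}; column 3 has {A,B,C,D} → F.
Cell (r6,c2): row 6 has {A,D,F}; column 2 has {A,B,E,F} → C.
Cell (r6,c3): row 6 has {A,C,D,F}; column 3 has {A,B,C,D,F} → E.
Cell (r3,c1): row 3 has {A,B,E,F}; column 1 has {A,D,E,F} → C.
Cell (r3,c2): row 3 has {A,B,C,E,F}; column 2 has {A,B,C,E,F} → D.
Cell (r6,c1): row 6 has {A,C,D,E,F}; column 1 has {A,C,D,E,F} → B.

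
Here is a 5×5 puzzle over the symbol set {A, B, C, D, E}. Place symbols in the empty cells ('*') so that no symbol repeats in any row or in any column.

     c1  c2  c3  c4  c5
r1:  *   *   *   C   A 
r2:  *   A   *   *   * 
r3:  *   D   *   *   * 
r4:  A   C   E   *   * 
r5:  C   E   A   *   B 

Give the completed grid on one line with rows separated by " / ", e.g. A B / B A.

E B D C A / D A B E C / B D C A E / A C E B D / C E A D B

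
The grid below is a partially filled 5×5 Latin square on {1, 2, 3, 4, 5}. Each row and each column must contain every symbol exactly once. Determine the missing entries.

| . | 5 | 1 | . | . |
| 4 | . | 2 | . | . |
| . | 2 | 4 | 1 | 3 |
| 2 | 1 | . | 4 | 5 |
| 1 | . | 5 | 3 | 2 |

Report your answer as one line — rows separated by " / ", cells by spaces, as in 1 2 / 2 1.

(r1,c1): row 1 has {1,5}; column 1 has {1,2,4}, so it must be 3.
(r1,c4): row 1 has {1,3,5}; column 4 has {1,3,4}, so it must be 2.
(r1,c5): row 1 has {1,2,3,5}; column 5 has {2,3,5}, so it must be 4.
(r2,c2): row 2 has {2,4}; column 2 has {1,2,5}, so it must be 3.
(r2,c4): row 2 has {2,3,4}; column 4 has {1,2,3,4}, so it must be 5.
(r2,c5): row 2 has {2,3,4,5}; column 5 has {2,3,4,5}, so it must be 1.
(r3,c1): row 3 has {1,2,3,4}; column 1 has {1,2,3,4}, so it must be 5.
(r4,c3): row 4 has {1,2,4,5}; column 3 has {1,2,4,5}, so it must be 3.
(r5,c2): row 5 has {1,2,3,5}; column 2 has {1,2,3,5}, so it must be 4.

3 5 1 2 4 / 4 3 2 5 1 / 5 2 4 1 3 / 2 1 3 4 5 / 1 4 5 3 2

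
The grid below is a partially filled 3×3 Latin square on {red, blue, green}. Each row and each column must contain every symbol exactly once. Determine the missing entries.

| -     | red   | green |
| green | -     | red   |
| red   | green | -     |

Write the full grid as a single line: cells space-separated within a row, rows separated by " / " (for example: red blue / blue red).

row 1 has {red,green}; column 1 has {red,green} — only blue is left for (r1,c1).
row 2 has {red,green}; column 2 has {red,green} — only blue is left for (r2,c2).
row 3 has {red,green}; column 3 has {red,green} — only blue is left for (r3,c3).

blue red green / green blue red / red green blue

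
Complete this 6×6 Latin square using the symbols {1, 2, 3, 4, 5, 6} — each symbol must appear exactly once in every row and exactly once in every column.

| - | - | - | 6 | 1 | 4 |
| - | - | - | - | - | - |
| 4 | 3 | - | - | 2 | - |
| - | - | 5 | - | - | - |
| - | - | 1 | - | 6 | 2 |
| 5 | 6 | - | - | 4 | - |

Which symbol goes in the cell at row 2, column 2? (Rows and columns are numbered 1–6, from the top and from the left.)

1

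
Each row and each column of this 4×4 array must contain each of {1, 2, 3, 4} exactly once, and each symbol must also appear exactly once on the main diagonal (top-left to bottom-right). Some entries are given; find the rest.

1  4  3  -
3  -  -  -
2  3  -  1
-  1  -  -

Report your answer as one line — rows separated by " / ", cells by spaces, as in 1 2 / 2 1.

(r1,c4): row 1 has {1,3,4}; column 4 has {1}, so it must be 2.
(r2,c2): row 2 has {3}; column 2 has {1,3,4}; the diagonal has {1}, so it must be 2.
(r2,c4): row 2 has {2,3}; column 4 has {1,2}, so it must be 4.
(r3,c3): row 3 has {1,2,3}; column 3 has {3}; the diagonal has {1,2}, so it must be 4.
(r4,c1): row 4 has {1}; column 1 has {1,2,3}, so it must be 4.
(r4,c3): row 4 has {1,4}; column 3 has {3,4}, so it must be 2.
(r4,c4): row 4 has {1,2,4}; column 4 has {1,2,4}; the diagonal has {1,2,4}, so it must be 3.
(r2,c3): row 2 has {2,3,4}; column 3 has {2,3,4}, so it must be 1.

1 4 3 2 / 3 2 1 4 / 2 3 4 1 / 4 1 2 3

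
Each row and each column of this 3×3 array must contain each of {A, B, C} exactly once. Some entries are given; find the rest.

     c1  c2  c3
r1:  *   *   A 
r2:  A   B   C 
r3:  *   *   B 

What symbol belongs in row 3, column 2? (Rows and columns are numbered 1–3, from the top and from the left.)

row 1 has {A}; column 2 has {B} — only C is left for (r1,c2).
row 3 has {B}; column 1 has {A} — only C is left for (r3,c1).
row 3 has {B,C}; column 2 has {B,C} — only A is left for (r3,c2).

A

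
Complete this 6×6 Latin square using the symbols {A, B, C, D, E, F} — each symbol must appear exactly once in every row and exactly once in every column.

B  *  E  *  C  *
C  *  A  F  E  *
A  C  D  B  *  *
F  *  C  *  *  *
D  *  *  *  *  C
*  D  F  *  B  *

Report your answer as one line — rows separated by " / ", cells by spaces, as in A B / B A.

B A E D C F / C B A F E D / A C D B F E / F E C A D B / D F B E A C / E D F C B A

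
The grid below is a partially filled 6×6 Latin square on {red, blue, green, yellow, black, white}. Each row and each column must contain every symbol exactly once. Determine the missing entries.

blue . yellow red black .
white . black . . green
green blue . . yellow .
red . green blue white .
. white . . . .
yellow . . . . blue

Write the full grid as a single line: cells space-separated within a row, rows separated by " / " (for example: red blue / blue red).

row 1 has {red,blue,yellow,black}; column 2 has {blue,white} — only green is left for (r1,c2).
row 1 has {red,blue,green,yellow,black}; column 6 has {blue,green} — only white is left for (r1,c6).
row 2 has {green,black,white}; column 4 has {red,blue} — only yellow is left for (r2,c4).
row 5 has {white}; column 1 has {red,blue,green,yellow,white} — only black is left for (r5,c1).
row 5 has {black,white}; column 4 has {red,blue,yellow} — only green is left for (r5,c4).
row 2 has {green,yellow,black,white}; column 2 has {blue,green,white} — only red is left for (r2,c2).
row 2 has {red,green,yellow,black,white}; column 5 has {yellow,black,white} — only blue is left for (r2,c5).
row 5 has {green,black,white}; column 5 has {blue,yellow,black,white} — only red is left for (r5,c5).
row 5 has {red,green,black,white}; column 6 has {blue,green,white} — only yellow is left for (r5,c6).
row 6 has {blue,yellow}; column 2 has {red,blue,green,white} — only black is left for (r6,c2).
row 6 has {blue,yellow,black}; column 4 has {red,blue,green,yellow} — only white is left for (r6,c4).
row 6 has {blue,yellow,black,white}; column 5 has {red,blue,yellow,black,white} — only green is left for (r6,c5).
row 3 has {blue,green,yellow}; column 4 has {red,blue,green,yellow,white} — only black is left for (r3,c4).
row 3 has {blue,green,yellow,black}; column 6 has {blue,green,yellow,white} — only red is left for (r3,c6).
row 4 has {red,blue,green,white}; column 2 has {red,blue,green,black,white} — only yellow is left for (r4,c2).
row 4 has {red,blue,green,yellow,white}; column 6 has {red,blue,green,yellow,white} — only black is left for (r4,c6).
row 5 has {red,green,yellow,black,white}; column 3 has {green,yellow,black} — only blue is left for (r5,c3).
row 6 has {blue,green,yellow,black,white}; column 3 has {blue,green,yellow,black} — only red is left for (r6,c3).
row 3 has {red,blue,green,yellow,black}; column 3 has {red,blue,green,yellow,black} — only white is left for (r3,c3).

blue green yellow red black white / white red black yellow blue green / green blue white black yellow red / red yellow green blue white black / black white blue green red yellow / yellow black red white green blue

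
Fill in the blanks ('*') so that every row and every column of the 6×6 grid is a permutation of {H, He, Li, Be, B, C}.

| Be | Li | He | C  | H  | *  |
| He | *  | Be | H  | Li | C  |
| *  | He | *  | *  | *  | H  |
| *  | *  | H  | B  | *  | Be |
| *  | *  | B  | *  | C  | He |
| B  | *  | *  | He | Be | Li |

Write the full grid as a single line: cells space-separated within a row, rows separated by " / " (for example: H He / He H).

Be Li He C H B / He B Be H Li C / C He Li Be B H / Li C H B He Be / H Be B Li C He / B H C He Be Li

(r1,c6): row 1 has {H,He,Li,Be,C}; column 6 has {H,He,Li,Be,C}, so it must be B.
(r2,c2): row 2 has {H,He,Li,Be,C}; column 2 has {He,Li}, so it must be B.
(r3,c5): row 3 has {H,He}; column 5 has {H,Li,Be,C}, so it must be B.
(r4,c2): row 4 has {H,Be,B}; column 2 has {He,Li,B}, so it must be C.
(r4,c5): row 4 has {H,Be,B,C}; column 5 has {H,Li,Be,B,C}, so it must be He.
(r6,c2): row 6 has {He,Li,Be,B}; column 2 has {He,Li,B,C}, so it must be H.
(r6,c3): row 6 has {H,He,Li,Be,B}; column 3 has {H,He,Be,B}, so it must be C.
(r3,c3): row 3 has {H,He,B}; column 3 has {H,He,Be,B,C}, so it must be Li.
(r3,c4): row 3 has {H,He,Li,B}; column 4 has {H,He,B,C}, so it must be Be.
(r4,c1): row 4 has {H,He,Be,B,C}; column 1 has {He,Be,B}, so it must be Li.
(r5,c1): row 5 has {He,B,C}; column 1 has {He,Li,Be,B}, so it must be H.
(r5,c2): row 5 has {H,He,B,C}; column 2 has {H,He,Li,B,C}, so it must be Be.
(r5,c4): row 5 has {H,He,Be,B,C}; column 4 has {H,He,Be,B,C}, so it must be Li.
(r3,c1): row 3 has {H,He,Li,Be,B}; column 1 has {H,He,Li,Be,B}, so it must be C.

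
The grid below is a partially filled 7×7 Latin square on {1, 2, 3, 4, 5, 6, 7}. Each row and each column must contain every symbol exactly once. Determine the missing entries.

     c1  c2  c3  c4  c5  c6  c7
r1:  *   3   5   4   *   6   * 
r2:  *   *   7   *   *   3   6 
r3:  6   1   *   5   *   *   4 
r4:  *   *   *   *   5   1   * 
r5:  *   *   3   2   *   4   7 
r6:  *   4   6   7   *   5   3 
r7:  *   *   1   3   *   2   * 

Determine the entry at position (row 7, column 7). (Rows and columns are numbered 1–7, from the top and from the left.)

(r2,c4) = 1
(r3,c3) = 2
(r3,c6) = 7
(r4,c3) = 4
(r4,c4) = 6
(r4,c7) = 2
(r7,c7) = 5

5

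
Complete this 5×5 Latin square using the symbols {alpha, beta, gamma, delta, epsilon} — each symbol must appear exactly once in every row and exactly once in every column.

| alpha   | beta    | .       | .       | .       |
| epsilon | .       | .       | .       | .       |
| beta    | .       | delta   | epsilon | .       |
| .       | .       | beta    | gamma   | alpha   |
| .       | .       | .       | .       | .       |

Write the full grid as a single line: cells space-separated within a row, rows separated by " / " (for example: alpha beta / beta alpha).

alpha beta gamma delta epsilon / epsilon gamma alpha beta delta / beta alpha delta epsilon gamma / delta epsilon beta gamma alpha / gamma delta epsilon alpha beta

(r1,c4): row 1 has {alpha,beta}; column 4 has {gamma,epsilon}, so it must be delta.
(r3,c5): row 3 has {beta,delta,epsilon}; column 5 has {alpha}, so it must be gamma.
(r4,c1): row 4 has {alpha,beta,gamma}; column 1 has {alpha,beta,epsilon}, so it must be delta.
(r4,c2): row 4 has {alpha,beta,gamma,delta}; column 2 has {beta}, so it must be epsilon.
(r5,c1): row 5 is empty so far; column 1 has {alpha,beta,delta,epsilon}, so it must be gamma.
(r1,c5): row 1 has {alpha,beta,delta}; column 5 has {alpha,gamma}, so it must be epsilon.
(r3,c2): row 3 has {beta,gamma,delta,epsilon}; column 2 has {beta,epsilon}, so it must be alpha.
(r5,c2): row 5 has {gamma}; column 2 has {alpha,beta,epsilon}, so it must be delta.
(r5,c5): row 5 has {gamma,delta}; column 5 has {alpha,gamma,epsilon}, so it must be beta.
(r1,c3): row 1 has {alpha,beta,delta,epsilon}; column 3 has {beta,delta}, so it must be gamma.
(r2,c2): row 2 has {epsilon}; column 2 has {alpha,beta,delta,epsilon}, so it must be gamma.
(r2,c3): row 2 has {gamma,epsilon}; column 3 has {beta,gamma,delta}, so it must be alpha.
(r2,c4): row 2 has {alpha,gamma,epsilon}; column 4 has {gamma,delta,epsilon}, so it must be beta.
(r2,c5): row 2 has {alpha,beta,gamma,epsilon}; column 5 has {alpha,beta,gamma,epsilon}, so it must be delta.
(r5,c3): row 5 has {beta,gamma,delta}; column 3 has {alpha,beta,gamma,delta}, so it must be epsilon.
(r5,c4): row 5 has {beta,gamma,delta,epsilon}; column 4 has {beta,gamma,delta,epsilon}, so it must be alpha.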